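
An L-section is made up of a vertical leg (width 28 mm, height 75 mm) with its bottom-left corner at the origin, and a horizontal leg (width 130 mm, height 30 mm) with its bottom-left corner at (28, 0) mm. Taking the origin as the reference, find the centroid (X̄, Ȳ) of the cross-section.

Part | A | x̄ᵢ | ȳᵢ | A·x̄ᵢ | A·ȳᵢ
vertical leg | 2100.00 | 14.00 | 37.50 | 29400.00 | 78750.00
horizontal leg | 3900.00 | 93.00 | 15.00 | 362700.00 | 58500.00
Σ | 6000.00 |  |  | 392100.00 | 137250.00
X̄ = 392100.00 / 6000.00 = 65.35 mm
Ȳ = 137250.00 / 6000.00 = 22.88 mm

X̄ = 65.35 mm, Ȳ = 22.88 mm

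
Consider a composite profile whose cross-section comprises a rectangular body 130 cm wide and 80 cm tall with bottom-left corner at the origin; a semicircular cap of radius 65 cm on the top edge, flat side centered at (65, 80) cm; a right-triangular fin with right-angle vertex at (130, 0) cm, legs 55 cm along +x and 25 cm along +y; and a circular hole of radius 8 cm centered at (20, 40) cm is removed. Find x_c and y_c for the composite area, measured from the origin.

rectangular body: A = 130 × 80 = 10400.00, centroid at (65.00, 40.00).
semicircular top: A = ½π·65² = 6636.61, centroid at (65.00, 107.59).
triangular fin: A = ½·55·25 = 687.50, centroid at (148.33, 8.33).
hole: A = −π·8² = -201.06, centroid at (20.00, 40.00).
ΣA = 17523.05 cm², ΣAx_c = 1205337.87 cm³, ΣAy_c = 1127699.18 cm³.
x_c = 1205337.87/17523.05 = 68.79 cm; y_c = 1127699.18/17523.05 = 64.36 cm.

x_c = 68.79 cm, y_c = 64.36 cm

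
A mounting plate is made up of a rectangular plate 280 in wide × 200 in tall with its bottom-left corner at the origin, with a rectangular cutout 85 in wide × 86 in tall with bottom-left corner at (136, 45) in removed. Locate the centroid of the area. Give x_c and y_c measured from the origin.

plate: A = 280 × 200 = 56000.00, centroid at (140.00, 100.00).
hole: A = −(85 × 86) = -7310.00, centroid at (178.50, 88.00).
ΣA = 48690.00 in²
ΣAx_c = (56000.00)(140.00) + (-7310.00)(178.50) = 6535165.00 in³
ΣAy_c = (56000.00)(100.00) + (-7310.00)(88.00) = 4956720.00 in³
x_c = 6535165.00 / 48690.00 = 134.22 in
y_c = 4956720.00 / 48690.00 = 101.80 in

x_c = 134.22 in, y_c = 101.80 in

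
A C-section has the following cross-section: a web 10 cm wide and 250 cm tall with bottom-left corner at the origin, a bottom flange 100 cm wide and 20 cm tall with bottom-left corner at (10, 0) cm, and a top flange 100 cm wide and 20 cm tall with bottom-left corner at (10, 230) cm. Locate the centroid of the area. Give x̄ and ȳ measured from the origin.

Part | A | x̄ᵢ | ȳᵢ | A·x̄ᵢ | A·ȳᵢ
web | 2500.00 | 5.00 | 125.00 | 12500.00 | 312500.00
bottom flange | 2000.00 | 60.00 | 10.00 | 120000.00 | 20000.00
top flange | 2000.00 | 60.00 | 240.00 | 120000.00 | 480000.00
Σ | 6500.00 |  |  | 252500.00 | 812500.00
x̄ = 252500.00 / 6500.00 = 38.85 cm
ȳ = 812500.00 / 6500.00 = 125.00 cm

x̄ = 38.85 cm, ȳ = 125.00 cm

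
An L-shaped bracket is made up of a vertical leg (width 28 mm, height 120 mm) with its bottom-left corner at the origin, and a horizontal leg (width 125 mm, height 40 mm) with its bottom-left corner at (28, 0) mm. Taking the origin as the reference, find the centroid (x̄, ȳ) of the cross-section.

vertical leg: A = 28 × 120 = 3360.00, centroid at (14.00, 60.00).
horizontal leg: A = 125 × 40 = 5000.00, centroid at (90.50, 20.00).
ΣA = 8360.00 mm²
ΣAx̄ = (3360.00)(14.00) + (5000.00)(90.50) = 499540.00 mm³
ΣAȳ = (3360.00)(60.00) + (5000.00)(20.00) = 301600.00 mm³
x̄ = 499540.00 / 8360.00 = 59.75 mm
ȳ = 301600.00 / 8360.00 = 36.08 mm

x̄ = 59.75 mm, ȳ = 36.08 mm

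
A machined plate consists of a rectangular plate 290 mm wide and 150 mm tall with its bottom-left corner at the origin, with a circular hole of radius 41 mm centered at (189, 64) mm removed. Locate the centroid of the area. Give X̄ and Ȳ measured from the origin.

Part | A | x̄ᵢ | ȳᵢ | A·x̄ᵢ | A·ȳᵢ
plate | 43500.00 | 145.00 | 75.00 | 6307500.00 | 3262500.00
hole | -5281.02 | 189.00 | 64.00 | -998112.26 | -337985.10
Σ | 38218.98 |  |  | 5309387.74 | 2924514.90
X̄ = 5309387.74 / 38218.98 = 138.92 mm
Ȳ = 2924514.90 / 38218.98 = 76.52 mm

X̄ = 138.92 mm, Ȳ = 76.52 mm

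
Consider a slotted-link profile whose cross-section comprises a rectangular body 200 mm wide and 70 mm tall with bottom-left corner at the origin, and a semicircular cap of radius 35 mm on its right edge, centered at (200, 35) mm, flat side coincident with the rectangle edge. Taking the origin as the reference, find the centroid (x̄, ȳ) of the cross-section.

x̄ = 113.88 mm, ȳ = 35.00 mm

rectangular body: A = 200 × 70 = 14000.00, centroid at (100.00, 35.00).
semicircular end: A = ½π·35² = 1924.23, centroid at (214.85, 35.00).
ΣA = 15924.23 mm², ΣAx̄ = 1813428.43 mm³, ΣAȳ = 557347.89 mm³.
x̄ = 1813428.43/15924.23 = 113.88 mm; ȳ = 557347.89/15924.23 = 35.00 mm.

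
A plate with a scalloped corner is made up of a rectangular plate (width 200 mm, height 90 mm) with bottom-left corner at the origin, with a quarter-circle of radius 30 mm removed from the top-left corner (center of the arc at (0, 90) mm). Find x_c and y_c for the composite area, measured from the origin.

x_c = 103.57 mm, y_c = 43.68 mm

plate: A = 200 × 90 = 18000.00, centroid at (100.00, 45.00).
removed quarter-circle: A = −¼π·30² = -706.86, centroid at (12.73, 77.27).
ΣA = 17293.14 mm², ΣAx_c = 1791000.00 mm³, ΣAy_c = 755382.75 mm³.
x_c = 1791000.00/17293.14 = 103.57 mm; y_c = 755382.75/17293.14 = 43.68 mm.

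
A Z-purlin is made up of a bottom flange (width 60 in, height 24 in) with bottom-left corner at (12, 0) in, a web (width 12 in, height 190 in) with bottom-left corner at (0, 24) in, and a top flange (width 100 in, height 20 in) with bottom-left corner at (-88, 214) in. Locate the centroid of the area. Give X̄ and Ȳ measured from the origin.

X̄ = -0.32 in, Ȳ = 128.78 in

bottom flange: A = 60 × 24 = 1440.00, centroid at (42.00, 12.00).
web: A = 12 × 190 = 2280.00, centroid at (6.00, 119.00).
top flange: A = 100 × 20 = 2000.00, centroid at (-38.00, 224.00).
ΣA = 5720.00 in², ΣAX̄ = -1840.00 in³, ΣAȲ = 736600.00 in³.
X̄ = -1840.00/5720.00 = -0.32 in; Ȳ = 736600.00/5720.00 = 128.78 in.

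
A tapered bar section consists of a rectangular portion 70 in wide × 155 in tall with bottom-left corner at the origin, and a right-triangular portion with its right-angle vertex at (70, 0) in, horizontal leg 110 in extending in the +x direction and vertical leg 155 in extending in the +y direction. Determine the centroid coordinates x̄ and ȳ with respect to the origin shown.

Part | A | x̄ᵢ | ȳᵢ | A·x̄ᵢ | A·ȳᵢ
rectangular portion | 10850.00 | 35.00 | 77.50 | 379750.00 | 840875.00
triangular portion | 8525.00 | 106.67 | 51.67 | 909333.33 | 440458.33
Σ | 19375.00 |  |  | 1289083.33 | 1281333.33
x̄ = 1289083.33 / 19375.00 = 66.53 in
ȳ = 1281333.33 / 19375.00 = 66.13 in

x̄ = 66.53 in, ȳ = 66.13 in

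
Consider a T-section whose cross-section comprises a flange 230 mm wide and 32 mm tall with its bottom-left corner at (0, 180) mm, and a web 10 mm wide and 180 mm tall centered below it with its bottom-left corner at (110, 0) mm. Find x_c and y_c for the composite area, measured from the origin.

x_c = 115.00 mm, y_c = 175.17 mm

web: A = 10 × 180 = 1800.00, centroid at (115.00, 90.00).
flange: A = 230 × 32 = 7360.00, centroid at (115.00, 196.00).
ΣA = 9160.00 mm²
ΣAx_c = (1800.00)(115.00) + (7360.00)(115.00) = 1053400.00 mm³
ΣAy_c = (1800.00)(90.00) + (7360.00)(196.00) = 1604560.00 mm³
x_c = 1053400.00 / 9160.00 = 115.00 mm
y_c = 1604560.00 / 9160.00 = 175.17 mm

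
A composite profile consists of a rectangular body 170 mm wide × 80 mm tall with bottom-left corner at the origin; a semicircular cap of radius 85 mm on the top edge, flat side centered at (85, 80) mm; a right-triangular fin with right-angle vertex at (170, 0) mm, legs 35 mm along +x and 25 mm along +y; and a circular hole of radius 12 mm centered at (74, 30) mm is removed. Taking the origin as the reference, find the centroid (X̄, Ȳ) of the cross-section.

X̄ = 86.90 mm, Ȳ = 74.25 mm

rectangular body: A = 170 × 80 = 13600.00, centroid at (85.00, 40.00).
semicircular top: A = ½π·85² = 11349.00, centroid at (85.00, 116.08).
triangular fin: A = ½·35·25 = 437.50, centroid at (181.67, 8.33).
hole: A = −π·12² = -452.39, centroid at (74.00, 30.00).
ΣA = 24934.11 mm²
ΣAX̄ = (13600.00)(85.00) + (11349.00)(85.00) + (437.50)(181.67) + (-452.39)(74.00) = 2166667.65 mm³
ΣAȲ = (13600.00)(40.00) + (11349.00)(116.08) + (437.50)(8.33) + (-452.39)(30.00) = 1851411.10 mm³
X̄ = 2166667.65 / 24934.11 = 86.90 mm
Ȳ = 1851411.10 / 24934.11 = 74.25 mm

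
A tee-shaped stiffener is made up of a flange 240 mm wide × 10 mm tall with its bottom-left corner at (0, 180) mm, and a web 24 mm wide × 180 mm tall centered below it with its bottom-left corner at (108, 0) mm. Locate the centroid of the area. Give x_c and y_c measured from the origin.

x_c = 120.00 mm, y_c = 123.93 mm

web: A = 24 × 180 = 4320.00, centroid at (120.00, 90.00).
flange: A = 240 × 10 = 2400.00, centroid at (120.00, 185.00).
ΣA = 6720.00 mm²
ΣAx_c = (4320.00)(120.00) + (2400.00)(120.00) = 806400.00 mm³
ΣAy_c = (4320.00)(90.00) + (2400.00)(185.00) = 832800.00 mm³
x_c = 806400.00 / 6720.00 = 120.00 mm
y_c = 832800.00 / 6720.00 = 123.93 mm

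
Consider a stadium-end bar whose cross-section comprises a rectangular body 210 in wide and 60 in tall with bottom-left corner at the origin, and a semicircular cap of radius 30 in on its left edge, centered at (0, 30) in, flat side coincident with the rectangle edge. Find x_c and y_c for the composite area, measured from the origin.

x_c = 93.12 in, y_c = 30.00 in

Part | A | x̄ᵢ | ȳᵢ | A·x̄ᵢ | A·ȳᵢ
rectangular body | 12600.00 | 105.00 | 30.00 | 1323000.00 | 378000.00
semicircular end | 1413.72 | -12.73 | 30.00 | -18000.00 | 42411.50
Σ | 14013.72 |  |  | 1305000.00 | 420411.50
x_c = 1305000.00 / 14013.72 = 93.12 in
y_c = 420411.50 / 14013.72 = 30.00 in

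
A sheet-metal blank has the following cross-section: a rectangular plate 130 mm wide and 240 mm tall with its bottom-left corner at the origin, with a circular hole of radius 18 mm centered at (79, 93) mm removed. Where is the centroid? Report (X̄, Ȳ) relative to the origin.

X̄ = 64.53 mm, Ȳ = 120.91 mm

plate: A = 130 × 240 = 31200.00, centroid at (65.00, 120.00).
hole: A = −π·18² = -1017.88, centroid at (79.00, 93.00).
ΣA = 30182.12 mm², ΣAX̄ = 1947587.79 mm³, ΣAȲ = 3649337.53 mm³.
X̄ = 1947587.79/30182.12 = 64.53 mm; Ȳ = 3649337.53/30182.12 = 120.91 mm.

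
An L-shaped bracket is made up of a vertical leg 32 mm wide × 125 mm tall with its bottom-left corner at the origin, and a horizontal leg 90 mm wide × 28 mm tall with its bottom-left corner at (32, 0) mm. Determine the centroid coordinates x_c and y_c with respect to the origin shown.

Part | A | x̄ᵢ | ȳᵢ | A·x̄ᵢ | A·ȳᵢ
vertical leg | 4000.00 | 16.00 | 62.50 | 64000.00 | 250000.00
horizontal leg | 2520.00 | 77.00 | 14.00 | 194040.00 | 35280.00
Σ | 6520.00 |  |  | 258040.00 | 285280.00
x_c = 258040.00 / 6520.00 = 39.58 mm
y_c = 285280.00 / 6520.00 = 43.75 mm

x_c = 39.58 mm, y_c = 43.75 mm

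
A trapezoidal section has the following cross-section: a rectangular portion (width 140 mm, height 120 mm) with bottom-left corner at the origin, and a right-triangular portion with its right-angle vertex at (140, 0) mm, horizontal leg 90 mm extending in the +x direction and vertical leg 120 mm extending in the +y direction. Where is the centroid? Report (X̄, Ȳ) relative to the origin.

X̄ = 94.32 mm, Ȳ = 55.14 mm

rectangular portion: A = 140 × 120 = 16800.00, centroid at (70.00, 60.00).
triangular portion: A = ½·90·120 = 5400.00, centroid at (170.00, 40.00).
ΣA = 22200.00 mm², ΣAX̄ = 2094000.00 mm³, ΣAȲ = 1224000.00 mm³.
X̄ = 2094000.00/22200.00 = 94.32 mm; Ȳ = 1224000.00/22200.00 = 55.14 mm.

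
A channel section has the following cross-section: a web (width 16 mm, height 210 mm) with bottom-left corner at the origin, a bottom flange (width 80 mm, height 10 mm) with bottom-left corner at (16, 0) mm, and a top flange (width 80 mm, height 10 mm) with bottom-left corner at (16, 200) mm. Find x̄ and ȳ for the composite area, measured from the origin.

Part | A | x̄ᵢ | ȳᵢ | A·x̄ᵢ | A·ȳᵢ
web | 3360.00 | 8.00 | 105.00 | 26880.00 | 352800.00
bottom flange | 800.00 | 56.00 | 5.00 | 44800.00 | 4000.00
top flange | 800.00 | 56.00 | 205.00 | 44800.00 | 164000.00
Σ | 4960.00 |  |  | 116480.00 | 520800.00
x̄ = 116480.00 / 4960.00 = 23.48 mm
ȳ = 520800.00 / 4960.00 = 105.00 mm

x̄ = 23.48 mm, ȳ = 105.00 mm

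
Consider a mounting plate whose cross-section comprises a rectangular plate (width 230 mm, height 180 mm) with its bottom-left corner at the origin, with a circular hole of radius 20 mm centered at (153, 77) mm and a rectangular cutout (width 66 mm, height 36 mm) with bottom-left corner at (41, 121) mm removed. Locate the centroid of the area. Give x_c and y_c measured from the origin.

Part | A | x̄ᵢ | ȳᵢ | A·x̄ᵢ | A·ȳᵢ
plate | 41400.00 | 115.00 | 90.00 | 4761000.00 | 3726000.00
hole 1 | -1256.64 | 153.00 | 77.00 | -192265.47 | -96761.05
hole 2 | -2376.00 | 74.00 | 139.00 | -175824.00 | -330264.00
Σ | 37767.36 |  |  | 4392910.53 | 3298974.95
x_c = 4392910.53 / 37767.36 = 116.31 mm
y_c = 3298974.95 / 37767.36 = 87.35 mm

x_c = 116.31 mm, y_c = 87.35 mm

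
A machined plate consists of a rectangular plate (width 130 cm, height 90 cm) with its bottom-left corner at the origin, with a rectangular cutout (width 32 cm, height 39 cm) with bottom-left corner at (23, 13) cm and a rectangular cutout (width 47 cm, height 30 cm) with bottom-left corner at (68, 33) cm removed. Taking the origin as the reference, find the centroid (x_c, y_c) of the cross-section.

plate: A = 130 × 90 = 11700.00, centroid at (65.00, 45.00).
hole 1: A = −(32 × 39) = -1248.00, centroid at (39.00, 32.50).
hole 2: A = −(47 × 30) = -1410.00, centroid at (91.50, 48.00).
ΣA = 9042.00 cm²
ΣAx_c = (11700.00)(65.00) + (-1248.00)(39.00) + (-1410.00)(91.50) = 582813.00 cm³
ΣAy_c = (11700.00)(45.00) + (-1248.00)(32.50) + (-1410.00)(48.00) = 418260.00 cm³
x_c = 582813.00 / 9042.00 = 64.46 cm
y_c = 418260.00 / 9042.00 = 46.26 cm

x_c = 64.46 cm, y_c = 46.26 cm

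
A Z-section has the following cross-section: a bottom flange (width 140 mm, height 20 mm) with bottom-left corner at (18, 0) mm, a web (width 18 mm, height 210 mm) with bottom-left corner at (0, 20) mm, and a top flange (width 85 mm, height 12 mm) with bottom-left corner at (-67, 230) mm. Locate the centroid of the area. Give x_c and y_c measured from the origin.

x_c = 33.61 mm, y_c = 97.53 mm

bottom flange: A = 140 × 20 = 2800.00, centroid at (88.00, 10.00).
web: A = 18 × 210 = 3780.00, centroid at (9.00, 125.00).
top flange: A = 85 × 12 = 1020.00, centroid at (-24.50, 236.00).
ΣA = 7600.00 mm², ΣAx_c = 255430.00 mm³, ΣAy_c = 741220.00 mm³.
x_c = 255430.00/7600.00 = 33.61 mm; y_c = 741220.00/7600.00 = 97.53 mm.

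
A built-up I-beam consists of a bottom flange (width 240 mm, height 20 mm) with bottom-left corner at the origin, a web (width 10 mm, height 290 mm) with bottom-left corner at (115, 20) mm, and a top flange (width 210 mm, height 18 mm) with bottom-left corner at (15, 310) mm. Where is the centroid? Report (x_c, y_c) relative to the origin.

bottom flange: A = 240 × 20 = 4800.00, centroid at (120.00, 10.00).
web: A = 10 × 290 = 2900.00, centroid at (120.00, 165.00).
top flange: A = 210 × 18 = 3780.00, centroid at (120.00, 319.00).
ΣA = 11480.00 mm², ΣAx_c = 1377600.00 mm³, ΣAy_c = 1732320.00 mm³.
x_c = 1377600.00/11480.00 = 120.00 mm; y_c = 1732320.00/11480.00 = 150.90 mm.

x_c = 120.00 mm, y_c = 150.90 mm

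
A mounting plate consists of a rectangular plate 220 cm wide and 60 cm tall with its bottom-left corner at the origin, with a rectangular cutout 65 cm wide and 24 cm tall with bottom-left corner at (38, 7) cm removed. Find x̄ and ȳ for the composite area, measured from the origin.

x̄ = 115.29 cm, ȳ = 31.47 cm

Part | A | x̄ᵢ | ȳᵢ | A·x̄ᵢ | A·ȳᵢ
plate | 13200.00 | 110.00 | 30.00 | 1452000.00 | 396000.00
hole | -1560.00 | 70.50 | 19.00 | -109980.00 | -29640.00
Σ | 11640.00 |  |  | 1342020.00 | 366360.00
x̄ = 1342020.00 / 11640.00 = 115.29 cm
ȳ = 366360.00 / 11640.00 = 31.47 cm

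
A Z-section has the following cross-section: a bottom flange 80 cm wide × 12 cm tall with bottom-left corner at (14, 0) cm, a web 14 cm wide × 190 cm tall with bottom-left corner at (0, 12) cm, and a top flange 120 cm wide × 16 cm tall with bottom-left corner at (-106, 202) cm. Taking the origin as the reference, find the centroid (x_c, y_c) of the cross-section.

x_c = -3.22 cm, y_c = 125.19 cm

Part | A | x̄ᵢ | ȳᵢ | A·x̄ᵢ | A·ȳᵢ
bottom flange | 960.00 | 54.00 | 6.00 | 51840.00 | 5760.00
web | 2660.00 | 7.00 | 107.00 | 18620.00 | 284620.00
top flange | 1920.00 | -46.00 | 210.00 | -88320.00 | 403200.00
Σ | 5540.00 |  |  | -17860.00 | 693580.00
x_c = -17860.00 / 5540.00 = -3.22 cm
y_c = 693580.00 / 5540.00 = 125.19 cm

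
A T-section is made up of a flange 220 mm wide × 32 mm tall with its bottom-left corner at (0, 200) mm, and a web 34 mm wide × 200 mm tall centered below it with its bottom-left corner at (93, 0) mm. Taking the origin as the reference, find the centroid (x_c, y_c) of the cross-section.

x_c = 110.00 mm, y_c = 159.01 mm

Part | A | x̄ᵢ | ȳᵢ | A·x̄ᵢ | A·ȳᵢ
web | 6800.00 | 110.00 | 100.00 | 748000.00 | 680000.00
flange | 7040.00 | 110.00 | 216.00 | 774400.00 | 1520640.00
Σ | 13840.00 |  |  | 1522400.00 | 2200640.00
x_c = 1522400.00 / 13840.00 = 110.00 mm
y_c = 2200640.00 / 13840.00 = 159.01 mm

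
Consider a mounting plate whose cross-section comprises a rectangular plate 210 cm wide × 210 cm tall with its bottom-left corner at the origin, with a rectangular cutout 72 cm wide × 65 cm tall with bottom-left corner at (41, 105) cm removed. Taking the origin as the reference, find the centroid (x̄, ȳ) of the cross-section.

x̄ = 108.32 cm, ȳ = 101.14 cm

Part | A | x̄ᵢ | ȳᵢ | A·x̄ᵢ | A·ȳᵢ
plate | 44100.00 | 105.00 | 105.00 | 4630500.00 | 4630500.00
hole | -4680.00 | 77.00 | 137.50 | -360360.00 | -643500.00
Σ | 39420.00 |  |  | 4270140.00 | 3987000.00
x̄ = 4270140.00 / 39420.00 = 108.32 cm
ȳ = 3987000.00 / 39420.00 = 101.14 cm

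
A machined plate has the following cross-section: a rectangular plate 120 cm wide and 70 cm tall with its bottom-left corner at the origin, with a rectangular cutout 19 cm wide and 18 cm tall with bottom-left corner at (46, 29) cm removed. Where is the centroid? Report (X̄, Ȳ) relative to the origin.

X̄ = 60.19 cm, Ȳ = 34.87 cm

plate: A = 120 × 70 = 8400.00, centroid at (60.00, 35.00).
hole: A = −(19 × 18) = -342.00, centroid at (55.50, 38.00).
ΣA = 8058.00 cm²
ΣAX̄ = (8400.00)(60.00) + (-342.00)(55.50) = 485019.00 cm³
ΣAȲ = (8400.00)(35.00) + (-342.00)(38.00) = 281004.00 cm³
X̄ = 485019.00 / 8058.00 = 60.19 cm
Ȳ = 281004.00 / 8058.00 = 34.87 cm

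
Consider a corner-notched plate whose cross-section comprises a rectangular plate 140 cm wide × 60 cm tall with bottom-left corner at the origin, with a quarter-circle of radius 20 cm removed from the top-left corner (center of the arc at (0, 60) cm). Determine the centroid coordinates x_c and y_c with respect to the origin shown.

x_c = 72.39 cm, y_c = 29.16 cm

plate: A = 140 × 60 = 8400.00, centroid at (70.00, 30.00).
removed quarter-circle: A = −¼π·20² = -314.16, centroid at (8.49, 51.51).
ΣA = 8085.84 cm², ΣAx_c = 585333.33 cm³, ΣAy_c = 235817.11 cm³.
x_c = 585333.33/8085.84 = 72.39 cm; y_c = 235817.11/8085.84 = 29.16 cm.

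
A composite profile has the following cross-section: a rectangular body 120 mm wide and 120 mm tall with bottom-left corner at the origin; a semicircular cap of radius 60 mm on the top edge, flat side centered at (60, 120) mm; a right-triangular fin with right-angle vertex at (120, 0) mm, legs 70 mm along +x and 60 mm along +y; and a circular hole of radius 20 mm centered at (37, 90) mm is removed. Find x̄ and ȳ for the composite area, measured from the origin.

rectangular body: A = 120 × 120 = 14400.00, centroid at (60.00, 60.00).
semicircular top: A = ½π·60² = 5654.87, centroid at (60.00, 145.46).
triangular fin: A = ½·70·60 = 2100.00, centroid at (143.33, 20.00).
hole: A = −π·20² = -1256.64, centroid at (37.00, 90.00).
ΣA = 20898.23 mm²
ΣAx̄ = (14400.00)(60.00) + (5654.87)(60.00) + (2100.00)(143.33) + (-1256.64)(37.00) = 1457796.44 mm³
ΣAȳ = (14400.00)(60.00) + (5654.87)(145.46) + (2100.00)(20.00) + (-1256.64)(90.00) = 1615486.68 mm³
x̄ = 1457796.44 / 20898.23 = 69.76 mm
ȳ = 1615486.68 / 20898.23 = 77.30 mm

x̄ = 69.76 mm, ȳ = 77.30 mm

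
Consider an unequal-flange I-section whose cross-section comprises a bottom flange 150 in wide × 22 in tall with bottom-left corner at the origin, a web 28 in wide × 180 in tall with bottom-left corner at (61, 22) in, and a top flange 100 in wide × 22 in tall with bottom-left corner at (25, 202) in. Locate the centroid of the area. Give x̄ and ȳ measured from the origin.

Part | A | x̄ᵢ | ȳᵢ | A·x̄ᵢ | A·ȳᵢ
bottom flange | 3300.00 | 75.00 | 11.00 | 247500.00 | 36300.00
web | 5040.00 | 75.00 | 112.00 | 378000.00 | 564480.00
top flange | 2200.00 | 75.00 | 213.00 | 165000.00 | 468600.00
Σ | 10540.00 |  |  | 790500.00 | 1069380.00
x̄ = 790500.00 / 10540.00 = 75.00 in
ȳ = 1069380.00 / 10540.00 = 101.46 in

x̄ = 75.00 in, ȳ = 101.46 in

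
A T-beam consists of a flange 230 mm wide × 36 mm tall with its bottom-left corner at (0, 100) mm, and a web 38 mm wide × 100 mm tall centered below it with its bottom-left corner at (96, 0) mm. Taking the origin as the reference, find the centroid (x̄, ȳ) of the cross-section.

x̄ = 115.00 mm, ȳ = 96.61 mm

web: A = 38 × 100 = 3800.00, centroid at (115.00, 50.00).
flange: A = 230 × 36 = 8280.00, centroid at (115.00, 118.00).
ΣA = 12080.00 mm²
ΣAx̄ = (3800.00)(115.00) + (8280.00)(115.00) = 1389200.00 mm³
ΣAȳ = (3800.00)(50.00) + (8280.00)(118.00) = 1167040.00 mm³
x̄ = 1389200.00 / 12080.00 = 115.00 mm
ȳ = 1167040.00 / 12080.00 = 96.61 mm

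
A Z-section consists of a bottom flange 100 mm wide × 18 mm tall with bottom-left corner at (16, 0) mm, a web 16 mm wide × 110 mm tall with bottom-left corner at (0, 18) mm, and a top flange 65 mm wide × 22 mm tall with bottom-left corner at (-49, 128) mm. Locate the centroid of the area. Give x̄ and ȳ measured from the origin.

bottom flange: A = 100 × 18 = 1800.00, centroid at (66.00, 9.00).
web: A = 16 × 110 = 1760.00, centroid at (8.00, 73.00).
top flange: A = 65 × 22 = 1430.00, centroid at (-16.50, 139.00).
ΣA = 4990.00 mm²
ΣAx̄ = (1800.00)(66.00) + (1760.00)(8.00) + (1430.00)(-16.50) = 109285.00 mm³
ΣAȳ = (1800.00)(9.00) + (1760.00)(73.00) + (1430.00)(139.00) = 343450.00 mm³
x̄ = 109285.00 / 4990.00 = 21.90 mm
ȳ = 343450.00 / 4990.00 = 68.83 mm

x̄ = 21.90 mm, ȳ = 68.83 mm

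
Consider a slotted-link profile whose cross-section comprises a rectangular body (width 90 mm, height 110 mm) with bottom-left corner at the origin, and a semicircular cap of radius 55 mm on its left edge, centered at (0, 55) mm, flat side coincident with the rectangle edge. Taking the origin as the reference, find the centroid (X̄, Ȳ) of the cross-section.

Part | A | x̄ᵢ | ȳᵢ | A·x̄ᵢ | A·ȳᵢ
rectangular body | 9900.00 | 45.00 | 55.00 | 445500.00 | 544500.00
semicircular end | 4751.66 | -23.34 | 55.00 | -110916.67 | 261341.24
Σ | 14651.66 |  |  | 334583.33 | 805841.24
X̄ = 334583.33 / 14651.66 = 22.84 mm
Ȳ = 805841.24 / 14651.66 = 55.00 mm

X̄ = 22.84 mm, Ȳ = 55.00 mm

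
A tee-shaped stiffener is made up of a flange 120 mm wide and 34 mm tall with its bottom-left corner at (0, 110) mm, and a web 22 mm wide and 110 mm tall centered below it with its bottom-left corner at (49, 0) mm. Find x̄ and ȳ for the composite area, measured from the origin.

x̄ = 60.00 mm, ȳ = 100.19 mm

web: A = 22 × 110 = 2420.00, centroid at (60.00, 55.00).
flange: A = 120 × 34 = 4080.00, centroid at (60.00, 127.00).
ΣA = 6500.00 mm²
ΣAx̄ = (2420.00)(60.00) + (4080.00)(60.00) = 390000.00 mm³
ΣAȳ = (2420.00)(55.00) + (4080.00)(127.00) = 651260.00 mm³
x̄ = 390000.00 / 6500.00 = 60.00 mm
ȳ = 651260.00 / 6500.00 = 100.19 mm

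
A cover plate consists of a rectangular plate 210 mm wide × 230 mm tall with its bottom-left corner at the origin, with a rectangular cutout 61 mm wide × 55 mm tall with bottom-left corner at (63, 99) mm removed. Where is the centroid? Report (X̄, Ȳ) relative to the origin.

X̄ = 105.86 mm, Ȳ = 114.14 mm

Part | A | x̄ᵢ | ȳᵢ | A·x̄ᵢ | A·ȳᵢ
plate | 48300.00 | 105.00 | 115.00 | 5071500.00 | 5554500.00
hole | -3355.00 | 93.50 | 126.50 | -313692.50 | -424407.50
Σ | 44945.00 |  |  | 4757807.50 | 5130092.50
X̄ = 4757807.50 / 44945.00 = 105.86 mm
Ȳ = 5130092.50 / 44945.00 = 114.14 mm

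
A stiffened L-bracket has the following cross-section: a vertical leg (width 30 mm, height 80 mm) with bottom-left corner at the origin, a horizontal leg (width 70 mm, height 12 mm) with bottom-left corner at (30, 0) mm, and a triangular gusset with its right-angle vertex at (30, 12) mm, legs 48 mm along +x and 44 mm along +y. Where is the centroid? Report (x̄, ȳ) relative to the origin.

Part | A | x̄ᵢ | ȳᵢ | A·x̄ᵢ | A·ȳᵢ
vertical leg | 2400.00 | 15.00 | 40.00 | 36000.00 | 96000.00
horizontal leg | 840.00 | 65.00 | 6.00 | 54600.00 | 5040.00
gusset | 1056.00 | 46.00 | 26.67 | 48576.00 | 28160.00
Σ | 4296.00 |  |  | 139176.00 | 129200.00
x̄ = 139176.00 / 4296.00 = 32.40 mm
ȳ = 129200.00 / 4296.00 = 30.07 mm

x̄ = 32.40 mm, ȳ = 30.07 mm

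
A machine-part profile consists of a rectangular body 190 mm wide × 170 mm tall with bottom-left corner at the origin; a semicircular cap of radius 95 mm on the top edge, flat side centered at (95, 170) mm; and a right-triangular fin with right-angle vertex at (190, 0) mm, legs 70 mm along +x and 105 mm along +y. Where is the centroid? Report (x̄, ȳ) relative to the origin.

x̄ = 103.67 mm, ȳ = 116.76 mm

rectangular body: A = 190 × 170 = 32300.00, centroid at (95.00, 85.00).
semicircular top: A = ½π·95² = 14176.44, centroid at (95.00, 210.32).
triangular fin: A = ½·70·105 = 3675.00, centroid at (213.33, 35.00).
ΣA = 50151.44 mm², ΣAx̄ = 5199261.50 mm³, ΣAȳ = 5855702.60 mm³.
x̄ = 5199261.50/50151.44 = 103.67 mm; ȳ = 5855702.60/50151.44 = 116.76 mm.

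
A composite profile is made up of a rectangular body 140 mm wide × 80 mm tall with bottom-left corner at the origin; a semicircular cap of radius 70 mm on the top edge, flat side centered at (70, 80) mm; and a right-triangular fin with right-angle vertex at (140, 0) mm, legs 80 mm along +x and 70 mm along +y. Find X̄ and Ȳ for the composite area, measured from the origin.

rectangular body: A = 140 × 80 = 11200.00, centroid at (70.00, 40.00).
semicircular top: A = ½π·70² = 7696.90, centroid at (70.00, 109.71).
triangular fin: A = ½·80·70 = 2800.00, centroid at (166.67, 23.33).
ΣA = 21696.90 mm²
ΣAX̄ = (11200.00)(70.00) + (7696.90)(70.00) + (2800.00)(166.67) = 1789449.81 mm³
ΣAȲ = (11200.00)(40.00) + (7696.90)(109.71) + (2800.00)(23.33) = 1357752.16 mm³
X̄ = 1789449.81 / 21696.90 = 82.47 mm
Ȳ = 1357752.16 / 21696.90 = 62.58 mm

X̄ = 82.47 mm, Ȳ = 62.58 mm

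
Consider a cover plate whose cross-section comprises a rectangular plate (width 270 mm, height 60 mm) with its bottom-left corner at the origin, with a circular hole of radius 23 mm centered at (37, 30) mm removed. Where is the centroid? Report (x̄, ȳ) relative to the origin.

plate: A = 270 × 60 = 16200.00, centroid at (135.00, 30.00).
hole: A = −π·23² = -1661.90, centroid at (37.00, 30.00).
ΣA = 14538.10 mm², ΣAx̄ = 2125509.61 mm³, ΣAȳ = 436142.92 mm³.
x̄ = 2125509.61/14538.10 = 146.20 mm; ȳ = 436142.92/14538.10 = 30.00 mm.

x̄ = 146.20 mm, ȳ = 30.00 mm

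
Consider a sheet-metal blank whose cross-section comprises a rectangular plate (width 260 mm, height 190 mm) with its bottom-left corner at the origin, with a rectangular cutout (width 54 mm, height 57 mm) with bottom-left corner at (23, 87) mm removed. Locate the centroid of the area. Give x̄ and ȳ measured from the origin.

plate: A = 260 × 190 = 49400.00, centroid at (130.00, 95.00).
hole: A = −(54 × 57) = -3078.00, centroid at (50.00, 115.50).
ΣA = 46322.00 mm²
ΣAx̄ = (49400.00)(130.00) + (-3078.00)(50.00) = 6268100.00 mm³
ΣAȳ = (49400.00)(95.00) + (-3078.00)(115.50) = 4337491.00 mm³
x̄ = 6268100.00 / 46322.00 = 135.32 mm
ȳ = 4337491.00 / 46322.00 = 93.64 mm

x̄ = 135.32 mm, ȳ = 93.64 mm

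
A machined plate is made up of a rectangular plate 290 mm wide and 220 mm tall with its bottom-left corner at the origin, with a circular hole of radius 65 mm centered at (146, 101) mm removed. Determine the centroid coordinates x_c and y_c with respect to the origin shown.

x_c = 144.74 mm, y_c = 112.36 mm

plate: A = 290 × 220 = 63800.00, centroid at (145.00, 110.00).
hole: A = −π·65² = -13273.23, centroid at (146.00, 101.00).
ΣA = 50526.77 mm², ΣAx_c = 7313108.57 mm³, ΣAy_c = 5677403.87 mm³.
x_c = 7313108.57/50526.77 = 144.74 mm; y_c = 5677403.87/50526.77 = 112.36 mm.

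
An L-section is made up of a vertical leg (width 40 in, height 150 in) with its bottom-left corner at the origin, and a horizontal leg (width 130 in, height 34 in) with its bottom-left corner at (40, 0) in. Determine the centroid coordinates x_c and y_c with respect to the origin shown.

Part | A | x̄ᵢ | ȳᵢ | A·x̄ᵢ | A·ȳᵢ
vertical leg | 6000.00 | 20.00 | 75.00 | 120000.00 | 450000.00
horizontal leg | 4420.00 | 105.00 | 17.00 | 464100.00 | 75140.00
Σ | 10420.00 |  |  | 584100.00 | 525140.00
x_c = 584100.00 / 10420.00 = 56.06 in
y_c = 525140.00 / 10420.00 = 50.40 in

x_c = 56.06 in, y_c = 50.40 in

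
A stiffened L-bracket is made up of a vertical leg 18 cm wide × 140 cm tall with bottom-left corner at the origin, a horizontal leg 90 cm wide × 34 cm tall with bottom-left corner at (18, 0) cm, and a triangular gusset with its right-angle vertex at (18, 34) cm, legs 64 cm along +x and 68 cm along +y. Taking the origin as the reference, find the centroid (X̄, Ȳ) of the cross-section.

X̄ = 38.82 cm, Ȳ = 45.35 cm

Part | A | x̄ᵢ | ȳᵢ | A·x̄ᵢ | A·ȳᵢ
vertical leg | 2520.00 | 9.00 | 70.00 | 22680.00 | 176400.00
horizontal leg | 3060.00 | 63.00 | 17.00 | 192780.00 | 52020.00
gusset | 2176.00 | 39.33 | 56.67 | 85589.33 | 123306.67
Σ | 7756.00 |  |  | 301049.33 | 351726.67
X̄ = 301049.33 / 7756.00 = 38.82 cm
Ȳ = 351726.67 / 7756.00 = 45.35 cm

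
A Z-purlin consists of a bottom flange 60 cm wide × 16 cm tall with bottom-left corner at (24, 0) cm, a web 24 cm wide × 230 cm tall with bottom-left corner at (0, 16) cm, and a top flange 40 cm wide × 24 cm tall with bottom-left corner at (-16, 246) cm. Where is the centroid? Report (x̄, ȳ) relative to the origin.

Part | A | x̄ᵢ | ȳᵢ | A·x̄ᵢ | A·ȳᵢ
bottom flange | 960.00 | 54.00 | 8.00 | 51840.00 | 7680.00
web | 5520.00 | 12.00 | 131.00 | 66240.00 | 723120.00
top flange | 960.00 | 4.00 | 258.00 | 3840.00 | 247680.00
Σ | 7440.00 |  |  | 121920.00 | 978480.00
x̄ = 121920.00 / 7440.00 = 16.39 cm
ȳ = 978480.00 / 7440.00 = 131.52 cm

x̄ = 16.39 cm, ȳ = 131.52 cm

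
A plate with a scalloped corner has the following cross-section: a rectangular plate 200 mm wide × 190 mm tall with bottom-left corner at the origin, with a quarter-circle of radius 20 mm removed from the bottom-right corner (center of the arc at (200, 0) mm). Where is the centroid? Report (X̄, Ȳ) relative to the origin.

plate: A = 200 × 190 = 38000.00, centroid at (100.00, 95.00).
removed quarter-circle: A = −¼π·20² = -314.16, centroid at (191.51, 8.49).
ΣA = 37685.84 mm²
ΣAX̄ = (38000.00)(100.00) + (-314.16)(191.51) = 3739834.81 mm³
ΣAȲ = (38000.00)(95.00) + (-314.16)(8.49) = 3607333.33 mm³
X̄ = 3739834.81 / 37685.84 = 99.24 mm
Ȳ = 3607333.33 / 37685.84 = 95.72 mm

X̄ = 99.24 mm, Ȳ = 95.72 mm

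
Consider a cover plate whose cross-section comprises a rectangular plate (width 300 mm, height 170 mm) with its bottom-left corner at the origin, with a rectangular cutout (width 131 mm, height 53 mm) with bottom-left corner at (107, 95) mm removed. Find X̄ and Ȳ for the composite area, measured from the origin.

plate: A = 300 × 170 = 51000.00, centroid at (150.00, 85.00).
hole: A = −(131 × 53) = -6943.00, centroid at (172.50, 121.50).
ΣA = 44057.00 mm², ΣAX̄ = 6452332.50 mm³, ΣAȲ = 3491425.50 mm³.
X̄ = 6452332.50/44057.00 = 146.45 mm; Ȳ = 3491425.50/44057.00 = 79.25 mm.

X̄ = 146.45 mm, Ȳ = 79.25 mm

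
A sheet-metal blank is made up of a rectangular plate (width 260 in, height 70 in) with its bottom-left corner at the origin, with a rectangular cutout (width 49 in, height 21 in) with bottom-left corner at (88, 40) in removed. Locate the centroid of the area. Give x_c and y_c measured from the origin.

plate: A = 260 × 70 = 18200.00, centroid at (130.00, 35.00).
hole: A = −(49 × 21) = -1029.00, centroid at (112.50, 50.50).
ΣA = 17171.00 in²
ΣAx_c = (18200.00)(130.00) + (-1029.00)(112.50) = 2250237.50 in³
ΣAy_c = (18200.00)(35.00) + (-1029.00)(50.50) = 585035.50 in³
x_c = 2250237.50 / 17171.00 = 131.05 in
y_c = 585035.50 / 17171.00 = 34.07 in

x_c = 131.05 in, y_c = 34.07 in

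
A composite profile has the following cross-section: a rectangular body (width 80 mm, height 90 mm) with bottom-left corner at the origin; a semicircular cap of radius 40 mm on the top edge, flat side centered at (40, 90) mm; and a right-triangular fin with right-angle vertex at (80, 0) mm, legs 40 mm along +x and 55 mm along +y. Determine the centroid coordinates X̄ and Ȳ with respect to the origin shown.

X̄ = 45.43 mm, Ȳ = 56.69 mm

rectangular body: A = 80 × 90 = 7200.00, centroid at (40.00, 45.00).
semicircular top: A = ½π·40² = 2513.27, centroid at (40.00, 106.98).
triangular fin: A = ½·40·55 = 1100.00, centroid at (93.33, 18.33).
ΣA = 10813.27 mm², ΣAX̄ = 491197.63 mm³, ΣAȲ = 613028.00 mm³.
X̄ = 491197.63/10813.27 = 45.43 mm; Ȳ = 613028.00/10813.27 = 56.69 mm.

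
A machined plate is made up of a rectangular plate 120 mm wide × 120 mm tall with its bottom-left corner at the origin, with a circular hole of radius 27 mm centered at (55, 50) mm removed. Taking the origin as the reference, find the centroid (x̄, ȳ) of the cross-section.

x̄ = 60.95 mm, ȳ = 61.89 mm

Part | A | x̄ᵢ | ȳᵢ | A·x̄ᵢ | A·ȳᵢ
plate | 14400.00 | 60.00 | 60.00 | 864000.00 | 864000.00
hole | -2290.22 | 55.00 | 50.00 | -125962.16 | -114511.05
Σ | 12109.78 |  |  | 738037.84 | 749488.95
x̄ = 738037.84 / 12109.78 = 60.95 mm
ȳ = 749488.95 / 12109.78 = 61.89 mm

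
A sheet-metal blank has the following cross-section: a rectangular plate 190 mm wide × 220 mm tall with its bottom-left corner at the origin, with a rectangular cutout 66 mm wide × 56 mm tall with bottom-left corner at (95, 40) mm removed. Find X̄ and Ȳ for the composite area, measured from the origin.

plate: A = 190 × 220 = 41800.00, centroid at (95.00, 110.00).
hole: A = −(66 × 56) = -3696.00, centroid at (128.00, 68.00).
ΣA = 38104.00 mm²
ΣAX̄ = (41800.00)(95.00) + (-3696.00)(128.00) = 3497912.00 mm³
ΣAȲ = (41800.00)(110.00) + (-3696.00)(68.00) = 4346672.00 mm³
X̄ = 3497912.00 / 38104.00 = 91.80 mm
Ȳ = 4346672.00 / 38104.00 = 114.07 mm

X̄ = 91.80 mm, Ȳ = 114.07 mm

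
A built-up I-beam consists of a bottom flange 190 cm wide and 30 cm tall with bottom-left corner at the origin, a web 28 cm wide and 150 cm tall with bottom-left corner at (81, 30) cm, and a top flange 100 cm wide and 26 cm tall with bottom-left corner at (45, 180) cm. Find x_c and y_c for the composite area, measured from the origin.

bottom flange: A = 190 × 30 = 5700.00, centroid at (95.00, 15.00).
web: A = 28 × 150 = 4200.00, centroid at (95.00, 105.00).
top flange: A = 100 × 26 = 2600.00, centroid at (95.00, 193.00).
ΣA = 12500.00 cm², ΣAx_c = 1187500.00 cm³, ΣAy_c = 1028300.00 cm³.
x_c = 1187500.00/12500.00 = 95.00 cm; y_c = 1028300.00/12500.00 = 82.26 cm.

x_c = 95.00 cm, y_c = 82.26 cm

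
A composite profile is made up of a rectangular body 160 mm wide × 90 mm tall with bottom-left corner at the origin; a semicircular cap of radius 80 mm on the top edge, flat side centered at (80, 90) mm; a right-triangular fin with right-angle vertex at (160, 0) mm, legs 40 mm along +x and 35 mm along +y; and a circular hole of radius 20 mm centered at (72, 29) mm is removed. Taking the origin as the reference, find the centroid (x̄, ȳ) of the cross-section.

Part | A | x̄ᵢ | ȳᵢ | A·x̄ᵢ | A·ȳᵢ
rectangular body | 14400.00 | 80.00 | 45.00 | 1152000.00 | 648000.00
semicircular top | 10053.10 | 80.00 | 123.95 | 804247.72 | 1246112.02
triangular fin | 700.00 | 173.33 | 11.67 | 121333.33 | 8166.67
hole | -1256.64 | 72.00 | 29.00 | -90477.87 | -36442.47
Σ | 23896.46 |  |  | 1987103.18 | 1865836.21
x̄ = 1987103.18 / 23896.46 = 83.15 mm
ȳ = 1865836.21 / 23896.46 = 78.08 mm

x̄ = 83.15 mm, ȳ = 78.08 mm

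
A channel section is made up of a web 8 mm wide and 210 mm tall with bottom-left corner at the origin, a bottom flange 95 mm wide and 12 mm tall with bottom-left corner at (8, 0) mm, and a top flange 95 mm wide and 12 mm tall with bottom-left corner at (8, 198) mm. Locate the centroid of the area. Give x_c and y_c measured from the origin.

x_c = 33.65 mm, y_c = 105.00 mm

Part | A | x̄ᵢ | ȳᵢ | A·x̄ᵢ | A·ȳᵢ
web | 1680.00 | 4.00 | 105.00 | 6720.00 | 176400.00
bottom flange | 1140.00 | 55.50 | 6.00 | 63270.00 | 6840.00
top flange | 1140.00 | 55.50 | 204.00 | 63270.00 | 232560.00
Σ | 3960.00 |  |  | 133260.00 | 415800.00
x_c = 133260.00 / 3960.00 = 33.65 mm
y_c = 415800.00 / 3960.00 = 105.00 mm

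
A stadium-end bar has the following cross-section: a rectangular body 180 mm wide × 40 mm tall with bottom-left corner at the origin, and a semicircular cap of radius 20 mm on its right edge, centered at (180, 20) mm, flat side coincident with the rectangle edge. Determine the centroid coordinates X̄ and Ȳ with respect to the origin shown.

rectangular body: A = 180 × 40 = 7200.00, centroid at (90.00, 20.00).
semicircular end: A = ½π·20² = 628.32, centroid at (188.49, 20.00).
ΣA = 7828.32 mm²
ΣAX̄ = (7200.00)(90.00) + (628.32)(188.49) = 766430.67 mm³
ΣAȲ = (7200.00)(20.00) + (628.32)(20.00) = 156566.37 mm³
X̄ = 766430.67 / 7828.32 = 97.90 mm
Ȳ = 156566.37 / 7828.32 = 20.00 mm

X̄ = 97.90 mm, Ȳ = 20.00 mm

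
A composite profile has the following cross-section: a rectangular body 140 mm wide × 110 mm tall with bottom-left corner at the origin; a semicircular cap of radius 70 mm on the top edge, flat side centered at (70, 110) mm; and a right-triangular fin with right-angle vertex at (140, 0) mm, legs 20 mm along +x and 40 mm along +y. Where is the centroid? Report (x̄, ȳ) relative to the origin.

rectangular body: A = 140 × 110 = 15400.00, centroid at (70.00, 55.00).
semicircular top: A = ½π·70² = 7696.90, centroid at (70.00, 139.71).
triangular fin: A = ½·20·40 = 400.00, centroid at (146.67, 13.33).
ΣA = 23496.90 mm², ΣAx̄ = 1675449.81 mm³, ΣAȳ = 1927659.22 mm³.
x̄ = 1675449.81/23496.90 = 71.31 mm; ȳ = 1927659.22/23496.90 = 82.04 mm.

x̄ = 71.31 mm, ȳ = 82.04 mm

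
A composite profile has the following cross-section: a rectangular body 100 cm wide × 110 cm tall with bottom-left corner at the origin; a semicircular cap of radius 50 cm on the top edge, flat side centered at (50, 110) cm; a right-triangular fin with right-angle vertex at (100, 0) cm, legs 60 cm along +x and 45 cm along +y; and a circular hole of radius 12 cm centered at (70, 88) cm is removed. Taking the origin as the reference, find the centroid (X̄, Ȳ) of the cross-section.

X̄ = 55.40 cm, Ȳ = 69.56 cm

Part | A | x̄ᵢ | ȳᵢ | A·x̄ᵢ | A·ȳᵢ
rectangular body | 11000.00 | 50.00 | 55.00 | 550000.00 | 605000.00
semicircular top | 3926.99 | 50.00 | 131.22 | 196349.54 | 515302.32
triangular fin | 1350.00 | 120.00 | 15.00 | 162000.00 | 20250.00
hole | -452.39 | 70.00 | 88.00 | -31667.25 | -39810.26
Σ | 15824.60 |  |  | 876682.29 | 1100742.06
X̄ = 876682.29 / 15824.60 = 55.40 cm
Ȳ = 1100742.06 / 15824.60 = 69.56 cm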